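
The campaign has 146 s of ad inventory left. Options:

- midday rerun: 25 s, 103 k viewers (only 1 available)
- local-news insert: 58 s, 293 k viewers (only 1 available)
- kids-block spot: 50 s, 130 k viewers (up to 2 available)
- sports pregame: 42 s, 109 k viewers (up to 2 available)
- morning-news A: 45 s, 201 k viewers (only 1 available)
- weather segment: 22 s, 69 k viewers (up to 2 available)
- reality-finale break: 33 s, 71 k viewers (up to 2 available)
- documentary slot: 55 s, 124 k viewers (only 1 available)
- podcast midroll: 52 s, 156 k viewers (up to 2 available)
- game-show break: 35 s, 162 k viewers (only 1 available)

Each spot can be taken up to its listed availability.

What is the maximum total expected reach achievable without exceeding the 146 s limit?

656

Local-news insert + morning-news A + game-show break uses 138 of the 146 s and totals 656.
The spare 8 s is too small for any remaining spot, and no exchange beats 656.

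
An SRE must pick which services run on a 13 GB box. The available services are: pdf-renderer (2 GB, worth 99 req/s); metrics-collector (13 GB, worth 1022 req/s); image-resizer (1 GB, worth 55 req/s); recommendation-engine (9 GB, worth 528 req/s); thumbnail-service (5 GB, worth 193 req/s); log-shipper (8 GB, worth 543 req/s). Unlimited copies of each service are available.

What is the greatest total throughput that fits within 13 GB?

1022

Taking metrics-collector: 13 GB used, 1022 in throughput.
Every other selection either busts 13 GB or fails to beat 1022.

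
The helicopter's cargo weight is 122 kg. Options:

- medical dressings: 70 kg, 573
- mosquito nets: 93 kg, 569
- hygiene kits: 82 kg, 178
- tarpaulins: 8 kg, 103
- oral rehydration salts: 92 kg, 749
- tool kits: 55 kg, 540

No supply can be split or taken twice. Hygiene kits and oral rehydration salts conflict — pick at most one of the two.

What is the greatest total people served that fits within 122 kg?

852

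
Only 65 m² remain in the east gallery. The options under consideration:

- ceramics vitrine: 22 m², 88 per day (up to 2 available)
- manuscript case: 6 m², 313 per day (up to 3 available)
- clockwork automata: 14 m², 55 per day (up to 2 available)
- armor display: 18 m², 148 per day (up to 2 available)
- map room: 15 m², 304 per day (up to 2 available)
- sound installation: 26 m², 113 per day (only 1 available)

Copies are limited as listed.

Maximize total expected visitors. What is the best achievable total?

Ranking by ratio (expected visitors/m²): manuscript case 52.17, map room 20.27, armor display 8.22, sound installation 4.35.
Taking 3×manuscript case + clockwork automata + 2×map room: 62 m² used, 1602 in expected visitors.
The spare 3 m² is too small for any remaining exhibit, and no exchange beats 1602.

1602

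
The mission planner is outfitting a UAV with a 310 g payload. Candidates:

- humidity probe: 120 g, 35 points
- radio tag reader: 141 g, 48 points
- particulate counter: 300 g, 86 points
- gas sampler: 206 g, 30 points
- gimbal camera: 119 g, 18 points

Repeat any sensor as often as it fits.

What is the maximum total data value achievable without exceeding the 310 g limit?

96

The ratio ordering already packs tightly: 2×radio tag reader, 282 g, 96.
The spare 28 g is too small for any remaining sensor, and no exchange beats 96.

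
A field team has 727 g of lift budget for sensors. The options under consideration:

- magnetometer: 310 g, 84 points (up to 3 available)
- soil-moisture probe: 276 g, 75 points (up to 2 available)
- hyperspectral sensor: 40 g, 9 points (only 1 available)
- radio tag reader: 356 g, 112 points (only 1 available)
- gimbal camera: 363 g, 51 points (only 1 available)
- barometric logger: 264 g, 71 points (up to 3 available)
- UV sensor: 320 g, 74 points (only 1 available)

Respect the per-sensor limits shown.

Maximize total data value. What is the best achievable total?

Density check — radio tag reader 0.31, soil-moisture probe 0.27, magnetometer 0.27 are the best per g.
Taking the top-ratio sensors first gives soil-moisture probe + hyperspectral sensor + radio tag reader for 196 (672 g).
The 276 g tied up in soil-moisture probe is better spent on magnetometer — total rises to 205 (706 g).

205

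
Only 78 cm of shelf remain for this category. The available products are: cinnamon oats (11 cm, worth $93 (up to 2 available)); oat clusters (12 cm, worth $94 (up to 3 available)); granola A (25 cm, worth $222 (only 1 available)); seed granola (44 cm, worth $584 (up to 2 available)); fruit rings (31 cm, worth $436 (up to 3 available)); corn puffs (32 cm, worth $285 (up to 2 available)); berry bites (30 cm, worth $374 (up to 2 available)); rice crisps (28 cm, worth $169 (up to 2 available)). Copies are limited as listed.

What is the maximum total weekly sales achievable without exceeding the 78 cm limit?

Filling by ratio: cinnamon oats + 2×fruit rings for 965, with 5 cm left unused.
The 42 cm tied up in cinnamon oats and fruit rings is better spent on seed granola — total rises to 1020 (75 cm).
Every other selection either busts 78 cm or exceeds an availability limit or fails to beat 1020.

1020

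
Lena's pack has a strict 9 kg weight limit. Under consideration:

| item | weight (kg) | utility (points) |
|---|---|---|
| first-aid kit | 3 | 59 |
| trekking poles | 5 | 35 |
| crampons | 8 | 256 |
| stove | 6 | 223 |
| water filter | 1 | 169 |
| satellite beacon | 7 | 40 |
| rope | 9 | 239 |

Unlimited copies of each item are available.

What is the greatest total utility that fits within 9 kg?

1521

By utility per kg: water filter 169.00, stove 37.17, crampons 32.00 lead.
Best packing: 9×water filter — 9 kg, 1521 total.
No other feasible combination exceeds 1521.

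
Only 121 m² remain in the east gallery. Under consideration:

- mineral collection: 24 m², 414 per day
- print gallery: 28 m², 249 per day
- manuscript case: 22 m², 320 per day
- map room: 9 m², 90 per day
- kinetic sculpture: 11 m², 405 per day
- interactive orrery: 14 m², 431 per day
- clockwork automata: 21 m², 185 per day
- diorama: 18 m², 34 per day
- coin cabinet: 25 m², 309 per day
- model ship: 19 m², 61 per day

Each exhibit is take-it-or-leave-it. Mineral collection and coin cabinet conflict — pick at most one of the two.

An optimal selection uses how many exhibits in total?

6

Best achievable expected visitors is 2004.
One optimal bundle: mineral collection + print gallery + manuscript case + kinetic sculpture + interactive orrery + clockwork automata (120 m²).
Any selection reaching 2004 contains exactly 6 exhibits.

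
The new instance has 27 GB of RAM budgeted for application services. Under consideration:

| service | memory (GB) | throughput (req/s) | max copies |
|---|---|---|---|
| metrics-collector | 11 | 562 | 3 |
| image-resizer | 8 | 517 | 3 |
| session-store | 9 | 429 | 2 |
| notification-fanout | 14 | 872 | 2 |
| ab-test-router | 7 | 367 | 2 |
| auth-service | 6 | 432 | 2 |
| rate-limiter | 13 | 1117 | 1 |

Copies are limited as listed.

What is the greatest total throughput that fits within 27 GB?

2066

Filling by ratio: 2×auth-service + rate-limiter for 1981, with 2 GB left unused.
Dropping auth-service frees 6 GB; slotting in image-resizer (8 GB) lifts the total to 2066 at 27 GB.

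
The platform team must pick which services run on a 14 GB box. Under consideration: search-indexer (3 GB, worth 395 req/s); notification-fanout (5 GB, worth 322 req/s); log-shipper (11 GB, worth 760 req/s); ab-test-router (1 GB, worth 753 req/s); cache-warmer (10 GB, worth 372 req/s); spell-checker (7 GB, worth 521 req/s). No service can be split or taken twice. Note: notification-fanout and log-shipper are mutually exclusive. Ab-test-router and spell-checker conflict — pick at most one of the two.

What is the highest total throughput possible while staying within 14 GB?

1520

Taking search-indexer + ab-test-router + cache-warmer: 14 GB used, 1520 in throughput.
That's the maximum — no feasible swap from here does better than 1520.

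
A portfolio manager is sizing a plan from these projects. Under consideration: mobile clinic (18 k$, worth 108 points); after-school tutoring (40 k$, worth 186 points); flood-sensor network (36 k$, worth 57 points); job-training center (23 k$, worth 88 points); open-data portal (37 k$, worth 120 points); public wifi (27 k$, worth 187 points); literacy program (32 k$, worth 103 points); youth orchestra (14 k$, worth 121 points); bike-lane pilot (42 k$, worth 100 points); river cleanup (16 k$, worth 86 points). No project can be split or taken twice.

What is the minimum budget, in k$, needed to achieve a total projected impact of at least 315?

Need the lightest bundle worth ≥ 315.
Taking mobile clinic + youth orchestra + river cleanup gives 315 (≥ 315) for 48 k$.
Any bundle with less than 48 k$ falls short of 315.

48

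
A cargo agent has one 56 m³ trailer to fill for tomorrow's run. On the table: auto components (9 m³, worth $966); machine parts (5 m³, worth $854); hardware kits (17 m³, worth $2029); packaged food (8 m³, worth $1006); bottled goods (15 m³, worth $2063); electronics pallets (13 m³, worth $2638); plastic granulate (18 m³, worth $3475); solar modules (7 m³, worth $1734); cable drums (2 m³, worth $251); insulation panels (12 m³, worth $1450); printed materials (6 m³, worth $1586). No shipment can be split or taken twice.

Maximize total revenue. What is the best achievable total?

Ranking by ratio (revenue/m³): printed materials 264.33, solar modules 247.71, electronics pallets 202.92.
Greedy by ratio would take machine parts + electronics pallets + plastic granulate + solar modules + cable drums + printed materials: 51 m³ used, total 10538.
Replace machine parts and cable drums with insulation panels: the trade gains 345 net, giving 10883 at 56 m³.
The closest alternative, packaged food + electronics pallets + plastic granulate + solar modules + cable drums + printed materials, reaches only 10690.

10883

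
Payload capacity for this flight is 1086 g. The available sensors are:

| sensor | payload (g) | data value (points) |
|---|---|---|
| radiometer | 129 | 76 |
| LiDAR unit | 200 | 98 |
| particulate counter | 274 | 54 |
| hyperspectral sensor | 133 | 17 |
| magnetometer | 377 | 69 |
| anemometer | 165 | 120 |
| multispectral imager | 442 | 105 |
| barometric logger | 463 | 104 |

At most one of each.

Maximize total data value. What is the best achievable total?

416

Ranking by ratio (data value/g): anemometer 0.73, radiometer 0.59, LiDAR unit 0.49, multispectral imager 0.24.
Taking radiometer + LiDAR unit + hyperspectral sensor + anemometer + multispectral imager: 1069 g used, 416 in data value.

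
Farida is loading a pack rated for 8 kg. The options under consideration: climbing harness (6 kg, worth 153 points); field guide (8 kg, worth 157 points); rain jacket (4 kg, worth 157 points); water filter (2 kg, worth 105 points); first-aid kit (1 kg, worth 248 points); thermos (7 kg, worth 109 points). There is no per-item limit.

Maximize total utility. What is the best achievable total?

Ranking by ratio (utility/kg): first-aid kit 248.00, water filter 52.50, rain jacket 39.25, climbing harness 25.50.
The ratio ordering already packs tightly: 8×first-aid kit, 8 kg, 1984.

1984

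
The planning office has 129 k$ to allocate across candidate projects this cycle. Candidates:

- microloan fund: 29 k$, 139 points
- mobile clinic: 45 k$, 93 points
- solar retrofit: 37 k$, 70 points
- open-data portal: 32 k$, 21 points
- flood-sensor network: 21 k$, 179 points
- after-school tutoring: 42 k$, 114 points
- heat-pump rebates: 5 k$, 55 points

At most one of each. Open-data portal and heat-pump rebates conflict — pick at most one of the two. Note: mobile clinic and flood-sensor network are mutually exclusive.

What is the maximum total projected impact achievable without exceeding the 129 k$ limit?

Microloan fund + solar retrofit + flood-sensor network + after-school tutoring uses 129 of the 129 k$ and totals 502.
No other feasible combination exceeds 502.

502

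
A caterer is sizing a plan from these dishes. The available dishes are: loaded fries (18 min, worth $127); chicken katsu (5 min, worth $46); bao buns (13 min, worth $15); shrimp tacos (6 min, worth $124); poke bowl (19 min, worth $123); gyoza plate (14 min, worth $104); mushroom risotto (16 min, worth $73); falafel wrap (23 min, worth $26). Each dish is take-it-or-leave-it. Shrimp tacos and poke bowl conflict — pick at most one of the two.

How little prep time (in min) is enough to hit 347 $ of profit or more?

38

Look for the lowest-prep combination reaching 347.
Taking loaded fries + shrimp tacos + gyoza plate gives 355 (≥ 347) for 38 min.
Any bundle with less than 38 min falls short of 347.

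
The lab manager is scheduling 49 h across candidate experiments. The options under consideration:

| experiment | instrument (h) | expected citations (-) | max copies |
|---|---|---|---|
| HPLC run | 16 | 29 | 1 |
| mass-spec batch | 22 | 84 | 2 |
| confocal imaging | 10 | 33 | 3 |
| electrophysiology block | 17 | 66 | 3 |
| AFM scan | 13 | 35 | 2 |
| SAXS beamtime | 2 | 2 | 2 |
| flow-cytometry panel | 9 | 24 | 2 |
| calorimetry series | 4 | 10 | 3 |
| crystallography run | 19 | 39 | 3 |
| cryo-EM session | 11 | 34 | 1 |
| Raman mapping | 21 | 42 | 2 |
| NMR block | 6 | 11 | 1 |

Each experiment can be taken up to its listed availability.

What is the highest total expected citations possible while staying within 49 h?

Density check — electrophysiology block 3.88, mass-spec batch 3.82, confocal imaging 3.30 are the best per h.
The ratio heuristic lands on confocal imaging + 2×electrophysiology block + calorimetry series (175) but leaves 1 h idle.
Dropping electrophysiology block and calorimetry series frees 21 h; slotting in mass-spec batch (22 h) lifts the total to 183 at 49 h.
Nothing else within 49 h beats 183.

183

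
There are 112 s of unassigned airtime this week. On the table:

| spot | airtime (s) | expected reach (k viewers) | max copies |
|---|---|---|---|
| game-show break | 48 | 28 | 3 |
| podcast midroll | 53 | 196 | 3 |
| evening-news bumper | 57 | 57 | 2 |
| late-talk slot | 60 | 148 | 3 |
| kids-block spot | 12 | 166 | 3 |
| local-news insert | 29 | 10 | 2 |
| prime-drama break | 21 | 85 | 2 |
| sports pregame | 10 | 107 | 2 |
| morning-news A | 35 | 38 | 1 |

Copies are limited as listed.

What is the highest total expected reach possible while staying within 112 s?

908

Filling by ratio: 3×kids-block spot + 2×prime-drama break + 2×sports pregame for 882, with 14 s left unused.
The 42 s tied up in 2×prime-drama break is better spent on podcast midroll — total rises to 908 (109 s).
The spare 3 s is too small for any remaining spot, and no exchange beats 908.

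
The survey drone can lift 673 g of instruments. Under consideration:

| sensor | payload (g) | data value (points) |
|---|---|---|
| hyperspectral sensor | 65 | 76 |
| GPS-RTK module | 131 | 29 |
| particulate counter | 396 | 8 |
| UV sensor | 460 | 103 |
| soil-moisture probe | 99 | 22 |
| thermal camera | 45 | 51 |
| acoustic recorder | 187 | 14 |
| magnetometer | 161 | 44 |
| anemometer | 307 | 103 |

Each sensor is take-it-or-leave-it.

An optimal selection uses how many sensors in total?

5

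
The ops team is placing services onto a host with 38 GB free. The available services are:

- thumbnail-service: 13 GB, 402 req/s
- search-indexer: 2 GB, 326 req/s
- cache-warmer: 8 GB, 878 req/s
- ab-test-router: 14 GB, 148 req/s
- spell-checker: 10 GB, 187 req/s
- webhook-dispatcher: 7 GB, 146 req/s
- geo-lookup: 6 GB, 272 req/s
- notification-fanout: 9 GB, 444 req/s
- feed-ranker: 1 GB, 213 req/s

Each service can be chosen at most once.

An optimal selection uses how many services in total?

The maximum throughput within 38 GB is 2322.
thumbnail-service + search-indexer + cache-warmer + geo-lookup + notification-fanout hits 2322 at 38 GB.
Any selection reaching 2322 contains exactly 5 services.

5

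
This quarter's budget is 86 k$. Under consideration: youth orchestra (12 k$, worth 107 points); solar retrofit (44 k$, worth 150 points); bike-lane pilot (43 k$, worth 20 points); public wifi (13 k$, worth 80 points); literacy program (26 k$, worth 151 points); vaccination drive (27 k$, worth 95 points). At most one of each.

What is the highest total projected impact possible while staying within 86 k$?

433

Ranking by ratio (projected impact/k$): youth orchestra 8.92, public wifi 6.15, literacy program 5.81.
Best packing: youth orchestra + public wifi + literacy program + vaccination drive — 78 k$, 433 total.
Next best is youth orchestra + solar retrofit + literacy program at 408 (82 k$) — short by 25.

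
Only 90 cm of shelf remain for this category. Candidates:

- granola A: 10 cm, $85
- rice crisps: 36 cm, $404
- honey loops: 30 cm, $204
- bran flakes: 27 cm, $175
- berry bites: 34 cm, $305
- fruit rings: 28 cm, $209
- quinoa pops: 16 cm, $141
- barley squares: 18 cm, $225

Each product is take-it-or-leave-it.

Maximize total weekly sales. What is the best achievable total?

934

Rice crisps + berry bites + barley squares uses 88 of the 90 cm and totals 934.
Next best is granola A + rice crisps + quinoa pops + barley squares at 855 (80 cm) — short by 79.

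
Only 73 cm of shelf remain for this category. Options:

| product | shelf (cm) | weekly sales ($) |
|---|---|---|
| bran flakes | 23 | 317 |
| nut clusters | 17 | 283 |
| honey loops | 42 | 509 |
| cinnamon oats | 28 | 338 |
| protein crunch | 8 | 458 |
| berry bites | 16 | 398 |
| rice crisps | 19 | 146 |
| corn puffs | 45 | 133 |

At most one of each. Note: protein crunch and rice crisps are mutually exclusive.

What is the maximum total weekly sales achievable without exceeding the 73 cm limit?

By weekly sales per cm: protein crunch 57.25, berry bites 24.88, nut clusters 16.65, bran flakes 13.78 lead.
Filling by ratio: bran flakes + nut clusters + protein crunch + berry bites for 1456, with 9 cm left unused.
Dropping bran flakes frees 23 cm; slotting in cinnamon oats (28 cm) lifts the total to 1477 at 69 cm.
Runner-up bran flakes + nut clusters + protein crunch + berry bites tops out at 1456.

1477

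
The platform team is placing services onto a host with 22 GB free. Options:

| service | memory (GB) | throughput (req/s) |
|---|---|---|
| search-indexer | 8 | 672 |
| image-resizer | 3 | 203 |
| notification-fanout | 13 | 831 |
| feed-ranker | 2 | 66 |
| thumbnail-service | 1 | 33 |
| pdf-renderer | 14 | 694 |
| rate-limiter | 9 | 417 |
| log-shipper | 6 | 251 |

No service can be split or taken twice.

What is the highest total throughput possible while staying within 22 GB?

Greedy by ratio would take search-indexer + image-resizer + feed-ranker + rate-limiter: 22 GB used, total 1358.
A better packing is search-indexer + notification-fanout + thumbnail-service: 22 GB, total 1536.
Next best is search-indexer + notification-fanout at 1503 (21 GB) — short by 33.

1536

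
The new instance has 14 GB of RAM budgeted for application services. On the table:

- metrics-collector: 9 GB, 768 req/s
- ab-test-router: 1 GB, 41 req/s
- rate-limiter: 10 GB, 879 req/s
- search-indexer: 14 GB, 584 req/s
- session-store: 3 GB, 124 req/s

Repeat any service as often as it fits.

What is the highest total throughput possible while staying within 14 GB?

1044

The ratio ordering already packs tightly: ab-test-router + rate-limiter + session-store, 14 GB, 1044.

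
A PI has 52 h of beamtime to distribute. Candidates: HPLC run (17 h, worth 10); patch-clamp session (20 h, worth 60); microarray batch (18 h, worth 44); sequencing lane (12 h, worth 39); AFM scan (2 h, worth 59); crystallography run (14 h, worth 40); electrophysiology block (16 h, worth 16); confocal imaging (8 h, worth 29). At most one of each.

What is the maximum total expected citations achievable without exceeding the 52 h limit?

202

The ratio heuristic lands on patch-clamp session + sequencing lane + AFM scan + confocal imaging (187) but leaves 10 h idle.
The 8 h tied up in confocal imaging is better spent on microarray batch — total rises to 202 (52 h).
No other feasible combination exceeds 202.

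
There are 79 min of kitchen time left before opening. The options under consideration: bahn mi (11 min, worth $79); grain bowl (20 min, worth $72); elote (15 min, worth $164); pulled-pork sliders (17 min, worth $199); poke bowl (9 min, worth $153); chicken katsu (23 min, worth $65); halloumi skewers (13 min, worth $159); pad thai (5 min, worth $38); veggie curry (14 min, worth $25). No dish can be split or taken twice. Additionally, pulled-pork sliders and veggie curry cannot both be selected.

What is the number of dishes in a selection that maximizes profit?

6

Optimal total is 792.
One optimal bundle: bahn mi + elote + pulled-pork sliders + poke bowl + halloumi skewers + pad thai (70 min).
Every optimal selection uses 6 dishes.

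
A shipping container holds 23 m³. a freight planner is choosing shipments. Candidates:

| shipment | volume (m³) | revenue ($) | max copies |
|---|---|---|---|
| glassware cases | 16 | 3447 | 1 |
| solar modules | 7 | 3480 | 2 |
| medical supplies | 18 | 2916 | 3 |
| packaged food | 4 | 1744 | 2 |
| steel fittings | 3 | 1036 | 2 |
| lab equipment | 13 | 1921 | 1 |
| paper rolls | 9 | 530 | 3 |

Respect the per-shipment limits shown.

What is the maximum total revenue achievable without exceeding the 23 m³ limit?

2×solar modules + 2×packaged food uses 22 of the 23 m³ and totals 10448.
Nothing else within 23 m³ beats 10448.

10448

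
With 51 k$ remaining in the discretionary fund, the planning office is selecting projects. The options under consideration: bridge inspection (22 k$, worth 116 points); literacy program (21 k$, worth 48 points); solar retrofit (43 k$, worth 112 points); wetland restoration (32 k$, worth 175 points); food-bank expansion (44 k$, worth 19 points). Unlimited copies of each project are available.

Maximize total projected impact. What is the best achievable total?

232

A density-first pass picks wetland restoration — 175 at 32 k$.
Replace wetland restoration with 2×bridge inspection: the trade gains 57 net, giving 232 at 44 k$.
The spare 7 k$ is too small for any remaining project, and no exchange beats 232.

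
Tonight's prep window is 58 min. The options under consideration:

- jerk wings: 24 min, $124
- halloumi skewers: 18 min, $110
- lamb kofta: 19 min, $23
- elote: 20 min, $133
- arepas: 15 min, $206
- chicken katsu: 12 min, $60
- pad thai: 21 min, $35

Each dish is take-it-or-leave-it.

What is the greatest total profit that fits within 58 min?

Best packing: halloumi skewers + elote + arepas — 53 min, 449 total.

449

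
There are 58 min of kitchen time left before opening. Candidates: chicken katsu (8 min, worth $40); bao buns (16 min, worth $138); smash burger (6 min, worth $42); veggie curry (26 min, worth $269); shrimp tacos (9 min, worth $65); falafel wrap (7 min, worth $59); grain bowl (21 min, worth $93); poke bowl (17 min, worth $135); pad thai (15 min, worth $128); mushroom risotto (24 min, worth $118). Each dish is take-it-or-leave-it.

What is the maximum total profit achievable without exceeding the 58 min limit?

535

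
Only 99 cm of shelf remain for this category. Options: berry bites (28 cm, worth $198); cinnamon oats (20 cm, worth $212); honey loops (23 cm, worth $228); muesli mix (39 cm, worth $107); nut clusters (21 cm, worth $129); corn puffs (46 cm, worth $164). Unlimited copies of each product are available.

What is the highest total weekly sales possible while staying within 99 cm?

912

Taking the top-ratio products first gives 4×cinnamon oats for 848 (80 cm).
Dropping 4×cinnamon oats frees 80 cm; slotting in 4×honey loops (92 cm) lifts the total to 912 at 92 cm.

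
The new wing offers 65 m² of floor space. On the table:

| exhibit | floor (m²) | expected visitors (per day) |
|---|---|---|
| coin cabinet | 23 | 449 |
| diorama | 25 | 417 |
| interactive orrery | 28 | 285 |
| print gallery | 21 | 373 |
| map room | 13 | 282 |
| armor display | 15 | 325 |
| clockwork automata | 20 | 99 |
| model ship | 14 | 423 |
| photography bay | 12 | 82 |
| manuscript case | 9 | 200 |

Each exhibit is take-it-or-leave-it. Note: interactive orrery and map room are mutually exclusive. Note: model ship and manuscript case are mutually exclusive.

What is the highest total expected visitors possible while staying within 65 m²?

1479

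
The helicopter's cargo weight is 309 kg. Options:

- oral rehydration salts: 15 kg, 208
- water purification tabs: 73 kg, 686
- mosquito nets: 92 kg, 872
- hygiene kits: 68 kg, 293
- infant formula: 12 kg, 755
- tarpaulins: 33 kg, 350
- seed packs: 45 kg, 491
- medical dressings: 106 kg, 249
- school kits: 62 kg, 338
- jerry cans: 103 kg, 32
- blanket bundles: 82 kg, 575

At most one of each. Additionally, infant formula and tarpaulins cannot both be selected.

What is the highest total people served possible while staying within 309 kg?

Taking water purification tabs + mosquito nets + infant formula + seed packs + blanket bundles: 304 kg used, 3379 in people served.
Runner-up oral rehydration salts + water purification tabs + mosquito nets + infant formula + seed packs + school kits tops out at 3350.

3379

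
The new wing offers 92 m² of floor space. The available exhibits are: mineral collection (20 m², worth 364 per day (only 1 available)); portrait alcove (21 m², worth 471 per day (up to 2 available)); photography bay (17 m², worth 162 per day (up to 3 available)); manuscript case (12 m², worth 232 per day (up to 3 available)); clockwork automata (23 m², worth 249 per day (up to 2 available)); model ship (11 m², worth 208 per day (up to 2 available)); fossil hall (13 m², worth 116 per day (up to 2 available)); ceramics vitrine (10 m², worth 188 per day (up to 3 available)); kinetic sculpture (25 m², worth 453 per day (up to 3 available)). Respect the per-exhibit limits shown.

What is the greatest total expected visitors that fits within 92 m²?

By expected visitors per m²: portrait alcove 22.43, manuscript case 19.33, model ship 18.91, ceramics vitrine 18.80 lead.
The ratio heuristic lands on 2×portrait alcove + 3×manuscript case + model ship (1846) but leaves 3 m² idle.
Dropping 3×manuscript case and model ship frees 47 m²; slotting in mineral collection + 3×ceramics vitrine (50 m²) lifts the total to 1870 at 92 m².
Nothing else within 92 m² beats 1870.

1870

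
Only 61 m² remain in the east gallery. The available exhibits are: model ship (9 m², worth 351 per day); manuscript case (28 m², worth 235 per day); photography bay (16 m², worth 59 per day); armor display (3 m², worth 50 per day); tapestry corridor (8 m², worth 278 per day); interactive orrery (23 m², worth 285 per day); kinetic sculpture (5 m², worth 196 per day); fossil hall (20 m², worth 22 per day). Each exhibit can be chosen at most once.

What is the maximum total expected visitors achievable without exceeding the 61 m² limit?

1169

Taking the top-ratio exhibits first gives model ship + armor display + tapestry corridor + interactive orrery + kinetic sculpture for 1160 (48 m²).
Dropping armor display frees 3 m²; slotting in photography bay (16 m²) lifts the total to 1169 at 61 m².
Runner-up model ship + armor display + tapestry corridor + interactive orrery + kinetic sculpture tops out at 1160.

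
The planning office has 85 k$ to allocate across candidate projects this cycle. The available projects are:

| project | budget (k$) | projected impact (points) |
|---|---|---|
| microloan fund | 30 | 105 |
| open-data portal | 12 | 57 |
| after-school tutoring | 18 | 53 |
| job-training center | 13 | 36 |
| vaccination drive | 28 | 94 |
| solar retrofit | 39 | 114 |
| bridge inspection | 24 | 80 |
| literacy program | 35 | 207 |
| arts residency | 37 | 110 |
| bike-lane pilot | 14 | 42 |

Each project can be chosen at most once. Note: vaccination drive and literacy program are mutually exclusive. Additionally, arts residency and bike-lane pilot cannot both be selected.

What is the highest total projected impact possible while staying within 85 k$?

386

By projected impact per k$: literacy program 5.91, open-data portal 4.75, microloan fund 3.50, vaccination drive 3.36 lead.
Filling by ratio: microloan fund + open-data portal + literacy program for 369, with 8 k$ left unused.
Replace microloan fund with bridge inspection + bike-lane pilot: the trade gains 17 net, giving 386 at 85 k$.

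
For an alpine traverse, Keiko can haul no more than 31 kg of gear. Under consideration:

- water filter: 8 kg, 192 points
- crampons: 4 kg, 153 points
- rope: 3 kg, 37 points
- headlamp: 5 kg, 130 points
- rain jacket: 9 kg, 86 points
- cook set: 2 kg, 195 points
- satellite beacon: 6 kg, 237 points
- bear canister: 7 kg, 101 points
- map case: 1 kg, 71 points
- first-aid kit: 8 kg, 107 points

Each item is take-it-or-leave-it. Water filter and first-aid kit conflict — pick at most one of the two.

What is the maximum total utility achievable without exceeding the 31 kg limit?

Best packing: water filter + crampons + rope + headlamp + cook set + satellite beacon + map case — 29 kg, 1015 total.
The spare 2 kg is too small for any remaining item, and no feasible exchange beats 1015.

1015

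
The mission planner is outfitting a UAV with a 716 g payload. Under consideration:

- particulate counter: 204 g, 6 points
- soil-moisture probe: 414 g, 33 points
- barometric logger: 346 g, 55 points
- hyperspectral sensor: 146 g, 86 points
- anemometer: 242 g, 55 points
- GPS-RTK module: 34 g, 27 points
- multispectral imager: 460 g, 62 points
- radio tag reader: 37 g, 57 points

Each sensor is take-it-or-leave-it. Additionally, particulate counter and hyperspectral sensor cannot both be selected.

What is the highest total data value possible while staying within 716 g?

232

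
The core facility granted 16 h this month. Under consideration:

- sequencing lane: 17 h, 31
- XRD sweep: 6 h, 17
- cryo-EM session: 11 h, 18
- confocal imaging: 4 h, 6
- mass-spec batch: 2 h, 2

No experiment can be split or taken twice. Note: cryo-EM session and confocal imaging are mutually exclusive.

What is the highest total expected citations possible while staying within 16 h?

25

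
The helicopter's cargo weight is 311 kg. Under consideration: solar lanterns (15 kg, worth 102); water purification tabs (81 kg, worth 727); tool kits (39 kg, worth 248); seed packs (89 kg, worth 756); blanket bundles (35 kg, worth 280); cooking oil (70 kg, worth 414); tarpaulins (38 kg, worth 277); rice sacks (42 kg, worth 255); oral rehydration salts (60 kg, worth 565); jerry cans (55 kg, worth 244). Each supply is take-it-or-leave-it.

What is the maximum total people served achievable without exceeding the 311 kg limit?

Taking water purification tabs + seed packs + blanket bundles + tarpaulins + oral rehydration salts: 303 kg used, 2605 in people served.

2605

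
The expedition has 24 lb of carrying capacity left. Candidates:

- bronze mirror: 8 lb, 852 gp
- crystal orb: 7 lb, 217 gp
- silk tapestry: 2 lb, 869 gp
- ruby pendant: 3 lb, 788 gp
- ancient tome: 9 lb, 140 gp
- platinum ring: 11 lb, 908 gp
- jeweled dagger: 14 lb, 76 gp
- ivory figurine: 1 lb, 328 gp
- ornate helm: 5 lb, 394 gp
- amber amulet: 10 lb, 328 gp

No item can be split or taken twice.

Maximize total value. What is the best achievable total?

A density-first pass picks bronze mirror + silk tapestry + ruby pendant + ivory figurine + ornate helm — 3231 at 19 lb.
Replace ivory figurine and ornate helm with platinum ring: the trade gains 186 net, giving 3417 at 24 lb.
Runner-up silk tapestry + ruby pendant + platinum ring + ivory figurine + ornate helm tops out at 3287.

3417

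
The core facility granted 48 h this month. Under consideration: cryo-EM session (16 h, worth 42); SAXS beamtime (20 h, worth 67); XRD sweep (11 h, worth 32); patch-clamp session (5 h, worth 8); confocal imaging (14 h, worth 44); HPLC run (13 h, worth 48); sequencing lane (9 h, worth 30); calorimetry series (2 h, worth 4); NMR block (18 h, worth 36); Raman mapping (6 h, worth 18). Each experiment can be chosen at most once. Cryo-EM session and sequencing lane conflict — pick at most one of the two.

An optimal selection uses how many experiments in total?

4

Best achievable expected citations is 163.
For example SAXS beamtime + HPLC run + sequencing lane + Raman mapping achieves it, using 48 h.
Any selection reaching 163 contains exactly 4 experiments.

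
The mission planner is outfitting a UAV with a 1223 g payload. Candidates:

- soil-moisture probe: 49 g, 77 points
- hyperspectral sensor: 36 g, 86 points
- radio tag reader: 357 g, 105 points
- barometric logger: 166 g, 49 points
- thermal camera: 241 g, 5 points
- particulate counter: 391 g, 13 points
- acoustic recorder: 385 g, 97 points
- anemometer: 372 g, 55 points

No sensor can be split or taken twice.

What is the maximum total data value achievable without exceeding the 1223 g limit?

420

By data value per g: hyperspectral sensor 2.39, soil-moisture probe 1.57, barometric logger 0.30, radio tag reader 0.29 lead.
A density-first pass picks soil-moisture probe + hyperspectral sensor + radio tag reader + barometric logger + acoustic recorder — 414 at 993 g.
The 166 g tied up in barometric logger is better spent on anemometer — total rises to 420 (1199 g).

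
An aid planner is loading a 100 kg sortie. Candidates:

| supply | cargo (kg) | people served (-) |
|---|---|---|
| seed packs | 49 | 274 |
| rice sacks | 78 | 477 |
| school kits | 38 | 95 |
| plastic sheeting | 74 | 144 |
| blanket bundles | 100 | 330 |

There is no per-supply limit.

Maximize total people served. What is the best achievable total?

548

Density check — rice sacks 6.12, seed packs 5.59, blanket bundles 3.30 are the best per kg.
Greedy by ratio would take rice sacks: 78 kg used, total 477.
Replace rice sacks with 2×seed packs: the trade gains 71 net, giving 548 at 98 kg.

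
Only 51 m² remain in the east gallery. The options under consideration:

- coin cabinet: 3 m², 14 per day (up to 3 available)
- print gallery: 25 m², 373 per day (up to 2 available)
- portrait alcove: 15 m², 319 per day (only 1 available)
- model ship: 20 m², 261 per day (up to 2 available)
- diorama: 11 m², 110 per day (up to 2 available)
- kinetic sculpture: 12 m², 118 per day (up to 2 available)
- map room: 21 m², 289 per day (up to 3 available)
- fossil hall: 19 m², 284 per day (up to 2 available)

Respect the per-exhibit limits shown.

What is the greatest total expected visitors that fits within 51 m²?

Taking the top-ratio exhibits first gives 2×coin cabinet + portrait alcove + diorama + fossil hall for 741 (51 m²).
Replace 2×coin cabinet and fossil hall with print gallery: the trade gains 61 net, giving 802 at 51 m².
No other feasible combination exceeds 802.

802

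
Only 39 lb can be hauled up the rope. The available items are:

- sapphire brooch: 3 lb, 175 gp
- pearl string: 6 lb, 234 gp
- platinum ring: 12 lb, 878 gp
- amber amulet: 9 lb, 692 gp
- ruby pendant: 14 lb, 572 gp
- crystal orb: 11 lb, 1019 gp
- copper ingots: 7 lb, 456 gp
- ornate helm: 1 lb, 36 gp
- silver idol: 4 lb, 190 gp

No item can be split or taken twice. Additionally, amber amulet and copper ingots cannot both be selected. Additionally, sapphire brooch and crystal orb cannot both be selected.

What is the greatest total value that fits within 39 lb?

2859

By value per lb: crystal orb 92.64, amber amulet 76.89, platinum ring 73.17 lead.
Pearl string + platinum ring + amber amulet + crystal orb + ornate helm uses 39 of the 39 lb and totals 2859.
Nothing else feasible within 39 lb beats 2859.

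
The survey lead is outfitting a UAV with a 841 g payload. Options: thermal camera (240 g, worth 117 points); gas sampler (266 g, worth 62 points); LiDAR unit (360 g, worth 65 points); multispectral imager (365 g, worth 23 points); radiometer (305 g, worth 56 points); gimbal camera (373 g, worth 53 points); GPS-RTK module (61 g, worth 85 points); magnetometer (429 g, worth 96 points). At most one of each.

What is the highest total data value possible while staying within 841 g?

A density-first pass picks thermal camera + gas sampler + GPS-RTK module — 264 at 567 g.
Dropping gas sampler frees 266 g; slotting in magnetometer (429 g) lifts the total to 298 at 730 g.

298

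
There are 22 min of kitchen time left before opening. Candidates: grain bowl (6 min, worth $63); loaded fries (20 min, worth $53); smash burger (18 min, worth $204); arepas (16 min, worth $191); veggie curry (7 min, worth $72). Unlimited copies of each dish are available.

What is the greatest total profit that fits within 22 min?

Best packing: grain bowl + arepas — 22 min, 254 total.
Nothing else within 22 min beats 254.

254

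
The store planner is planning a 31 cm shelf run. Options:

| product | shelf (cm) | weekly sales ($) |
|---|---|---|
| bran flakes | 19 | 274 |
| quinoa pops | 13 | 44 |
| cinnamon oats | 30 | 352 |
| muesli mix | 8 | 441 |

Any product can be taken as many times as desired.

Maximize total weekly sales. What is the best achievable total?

Best packing: 3×muesli mix — 24 cm, 1323 total.
No other feasible combination exceeds 1323.

1323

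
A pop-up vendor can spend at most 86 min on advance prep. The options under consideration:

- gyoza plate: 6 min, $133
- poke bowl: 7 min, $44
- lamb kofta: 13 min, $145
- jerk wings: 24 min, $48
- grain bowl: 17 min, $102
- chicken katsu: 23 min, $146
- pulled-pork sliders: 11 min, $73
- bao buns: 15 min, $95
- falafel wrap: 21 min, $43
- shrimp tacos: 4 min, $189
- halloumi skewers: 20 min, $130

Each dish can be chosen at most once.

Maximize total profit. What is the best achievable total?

By profit per min: shrimp tacos 47.25, gyoza plate 22.17, lamb kofta 11.15 lead.
Filling by ratio: gyoza plate + poke bowl + lamb kofta + chicken katsu + pulled-pork sliders + shrimp tacos + halloumi skewers for 860, with 2 min left unused.
Replace poke bowl and chicken katsu with grain bowl + bao buns: the trade gains 7 net, giving 867 at 86 min.
An exhaustive check of the 2048 subsets confirms 867.

867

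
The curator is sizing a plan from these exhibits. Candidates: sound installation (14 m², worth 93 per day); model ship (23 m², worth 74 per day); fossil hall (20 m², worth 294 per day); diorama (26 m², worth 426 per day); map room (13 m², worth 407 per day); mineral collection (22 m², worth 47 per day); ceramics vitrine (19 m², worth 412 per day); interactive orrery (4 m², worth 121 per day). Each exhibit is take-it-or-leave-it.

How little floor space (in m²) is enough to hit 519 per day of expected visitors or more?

Look for the lowest-floor combination reaching 519.
map room + interactive orrery: 528 expected visitors at 17 m².
Any bundle with less than 17 m² falls short of 519.

17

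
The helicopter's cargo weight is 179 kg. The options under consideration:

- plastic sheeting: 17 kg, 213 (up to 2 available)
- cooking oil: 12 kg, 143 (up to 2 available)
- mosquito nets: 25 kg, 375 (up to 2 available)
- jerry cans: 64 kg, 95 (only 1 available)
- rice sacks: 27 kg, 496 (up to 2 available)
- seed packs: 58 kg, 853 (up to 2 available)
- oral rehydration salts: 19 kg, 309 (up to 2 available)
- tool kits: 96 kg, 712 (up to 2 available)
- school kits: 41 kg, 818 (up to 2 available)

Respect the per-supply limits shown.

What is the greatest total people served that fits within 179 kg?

3246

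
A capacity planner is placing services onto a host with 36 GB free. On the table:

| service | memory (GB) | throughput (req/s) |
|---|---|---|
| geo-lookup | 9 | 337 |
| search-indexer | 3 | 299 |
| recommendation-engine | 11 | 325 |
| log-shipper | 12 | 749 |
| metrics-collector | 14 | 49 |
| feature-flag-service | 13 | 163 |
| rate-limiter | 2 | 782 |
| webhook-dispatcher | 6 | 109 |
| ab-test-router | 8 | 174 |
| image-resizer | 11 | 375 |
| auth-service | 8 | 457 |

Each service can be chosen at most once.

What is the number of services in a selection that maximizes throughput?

5

Best achievable throughput is 2662.
search-indexer + log-shipper + rate-limiter + image-resizer + auth-service hits 2662 at 36 GB.
All optima have 5 services.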